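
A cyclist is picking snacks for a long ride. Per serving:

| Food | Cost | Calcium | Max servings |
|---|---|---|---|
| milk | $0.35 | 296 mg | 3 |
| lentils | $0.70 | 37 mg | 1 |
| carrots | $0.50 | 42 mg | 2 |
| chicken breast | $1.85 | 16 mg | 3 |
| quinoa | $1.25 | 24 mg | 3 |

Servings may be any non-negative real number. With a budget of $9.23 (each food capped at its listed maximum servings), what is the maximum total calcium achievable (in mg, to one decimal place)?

1104.6 mg

Calcium per dollar: milk 845.7, carrots 84, lentils 52.86, quinoa 19.2, chicken breast 8.649.
Take 3 servings of milk: spends $1.05, +888.0 mg calcium (running total 888.0 mg).
Take 2 servings of carrots: spends $1.00, +84.0 mg calcium (running total 972.0 mg).
Take 1 serving of lentils: spends $0.70, +37.0 mg calcium (running total 1009.0 mg).
Take 3 servings of quinoa: spends $3.75, +72.0 mg calcium (running total 1081.0 mg).
Take 1.476 servings of chicken breast: spends $2.73, +23.6 mg calcium (running total 1104.6 mg).
Filling greedily by calcium-per-dollar is optimal for one linear limit, giving 1104.6 mg.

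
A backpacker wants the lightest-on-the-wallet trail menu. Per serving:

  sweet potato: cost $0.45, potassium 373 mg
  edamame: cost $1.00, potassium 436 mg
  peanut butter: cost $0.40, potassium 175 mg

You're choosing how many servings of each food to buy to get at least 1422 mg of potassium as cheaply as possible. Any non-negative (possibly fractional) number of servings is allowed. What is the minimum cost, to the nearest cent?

Cost per mg of potassium: sweet potato $0.0012, peanut butter $0.0023, edamame $0.0023.
With no serving limits, use only sweet potato: 1422 mg / 373 mg = 3.812 servings × $0.45 = $1.72.

$1.72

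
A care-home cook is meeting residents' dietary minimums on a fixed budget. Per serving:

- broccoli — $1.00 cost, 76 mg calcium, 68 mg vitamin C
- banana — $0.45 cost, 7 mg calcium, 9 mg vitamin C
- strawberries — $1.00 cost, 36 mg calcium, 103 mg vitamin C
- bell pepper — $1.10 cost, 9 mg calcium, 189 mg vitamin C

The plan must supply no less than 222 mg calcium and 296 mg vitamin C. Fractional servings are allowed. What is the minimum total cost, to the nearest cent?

An LP optimum is at a vertex; with two nutrient constraints at most two foods are used. Check each candidate.
broccoli only: max(222/76, 296/68) = 4.353 servings → $4.35.
banana only: max(222/7, 296/9) = 32.89 servings → $14.80.
strawberries only: max(222/36, 296/103) = 6.167 servings → $6.17.
bell pepper only: max(222/9, 296/189) = 24.67 servings → $27.13.
broccoli + banana with both targets exact would need a negative amount; discard.
broccoli + strawberries with both tight: 2.27 servings and 1.375 servings → $3.64.
broccoli + bell pepper with both tight: 2.857 servings and 0.5381 servings → $3.45.
banana + strawberries with both tight: 30.76 servings and 0.1864 servings → $14.03.
banana + bell pepper with both tight: 31.64 servings and 0.05958 servings → $14.30.
strawberries + bell pepper: the both-tight solution has a negative serving — not a feasible corner.
So the least-cost plan costs $3.45.

$3.45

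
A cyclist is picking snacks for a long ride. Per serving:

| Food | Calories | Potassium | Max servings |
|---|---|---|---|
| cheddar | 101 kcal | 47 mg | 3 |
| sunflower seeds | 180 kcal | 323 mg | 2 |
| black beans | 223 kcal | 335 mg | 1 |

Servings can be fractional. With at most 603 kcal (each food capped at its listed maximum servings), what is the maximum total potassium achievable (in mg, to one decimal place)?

Potassium per kcal: sunflower seeds 1.794, black beans 1.502, cheddar 0.4653.
Take 2 servings of sunflower seeds: uses 360 kcal, +646.0 mg potassium (running total 646.0 mg).
Take 1 serving of black beans: uses 223 kcal, +335.0 mg potassium (running total 981.0 mg).
Take 0.198 servings of cheddar: uses 20 kcal, +9.3 mg potassium (running total 990.3 mg).
Filling greedily by potassium-per-kcal is optimal for one linear limit, giving 990.3 mg.

990.3 mg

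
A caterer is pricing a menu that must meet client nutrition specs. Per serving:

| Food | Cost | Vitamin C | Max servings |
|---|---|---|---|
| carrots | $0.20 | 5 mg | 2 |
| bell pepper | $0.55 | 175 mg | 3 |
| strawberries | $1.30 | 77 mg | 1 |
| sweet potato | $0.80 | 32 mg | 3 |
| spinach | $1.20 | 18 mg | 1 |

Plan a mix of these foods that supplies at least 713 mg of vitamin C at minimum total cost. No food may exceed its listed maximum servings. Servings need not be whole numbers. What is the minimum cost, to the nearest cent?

$6.08

Cost per mg of vitamin C: bell pepper $0.0031, strawberries $0.0169, sweet potato $0.0250, carrots $0.0400, spinach $0.0667.
Take 3 servings of bell pepper: +525.0 mg vitamin C for $1.65 (total $1.65, still need 188.0 mg).
Take 1 serving of strawberries: +77.0 mg vitamin C for $1.30 (total $2.95, still need 111.0 mg).
Take 3 servings of sweet potato: +96.0 mg vitamin C for $2.40 (total $5.35, still need 15.0 mg).
Take 2 servings of carrots: +10.0 mg vitamin C for $0.40 (total $5.75, still need 5.0 mg).
Take 0.2778 servings of spinach: +5.0 mg vitamin C for $0.33 (total $6.08, still need 0.0 mg).
Greedy by cheapest-per-mg is optimal for a single linear constraint, so the minimum cost is $6.08.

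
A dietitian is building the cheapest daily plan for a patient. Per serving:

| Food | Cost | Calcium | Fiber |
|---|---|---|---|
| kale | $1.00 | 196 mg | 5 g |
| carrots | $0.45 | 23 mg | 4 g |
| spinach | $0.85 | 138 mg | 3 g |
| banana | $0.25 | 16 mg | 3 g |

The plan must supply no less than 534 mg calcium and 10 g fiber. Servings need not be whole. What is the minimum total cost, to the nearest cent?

At the optimum either one food covers both requirements or two foods hit both targets exactly; no other combination can be cheaper.
kale only: max(534/196, 10/5) = 2.724 servings → $2.72.
carrots only: max(534/23, 10/4) = 23.22 servings → $10.45.
spinach only: max(534/138, 10/3) = 3.87 servings → $3.29.
banana only: max(534/16, 10/3) = 33.38 servings → $8.34.
kale + carrots: the both-tight solution has a negative serving — not a feasible corner.
kale + spinach with both targets exact would need a negative amount; discard.
kale + banana: the both-tight solution has a negative serving — not a feasible corner.
carrots + spinach with both targets exact would need a negative amount; discard.
carrots + banana with both targets exact would need a negative amount; discard.
spinach + banana: the both-tight solution has a negative serving — not a feasible corner.
So the least-cost plan costs $2.72.

$2.72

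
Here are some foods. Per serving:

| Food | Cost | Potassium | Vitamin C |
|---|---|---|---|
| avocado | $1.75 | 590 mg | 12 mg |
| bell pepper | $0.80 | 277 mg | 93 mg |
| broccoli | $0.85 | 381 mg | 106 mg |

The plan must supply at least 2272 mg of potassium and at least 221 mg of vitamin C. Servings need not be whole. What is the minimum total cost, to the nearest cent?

$5.07

Two binding constraints pin down two serving amounts, so the optimal mix uses at most two foods. The candidates are each food alone (scaled to the tighter of potassium/vitamin C) and each pair with both constraints tight.
avocado only: max(2272/590, 221/12) = 18.42 servings → $32.23.
bell pepper only: max(2272/277, 221/93) = 8.202 servings → $6.56.
broccoli only: max(2272/381, 221/106) = 5.963 servings → $5.07.
avocado + bell pepper with both tight: 2.912 servings and 2.001 servings → $6.70.
avocado + broccoli with both tight: 2.702 servings and 1.779 servings → $6.24.
bell pepper + broccoli: the both-tight solution has a negative serving — not a feasible corner.
The minimum over all feasible corners is $5.07.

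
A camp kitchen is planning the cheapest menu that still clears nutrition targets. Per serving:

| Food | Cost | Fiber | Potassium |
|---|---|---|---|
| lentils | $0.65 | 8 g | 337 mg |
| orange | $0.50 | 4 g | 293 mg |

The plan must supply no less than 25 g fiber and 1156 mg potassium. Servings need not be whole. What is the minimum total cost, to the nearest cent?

$2.18

Check every corner: each single food scaled to meet both minima, and each pair solved so both constraints bind.
lentils only: max(25/8, 1156/337) = 3.43 servings → $2.23.
orange only: max(25/4, 1156/293) = 6.25 servings → $3.12.
lentils + orange with both tight: 2.712 servings and 0.8263 servings → $2.18.
The minimum over all feasible corners is $2.18.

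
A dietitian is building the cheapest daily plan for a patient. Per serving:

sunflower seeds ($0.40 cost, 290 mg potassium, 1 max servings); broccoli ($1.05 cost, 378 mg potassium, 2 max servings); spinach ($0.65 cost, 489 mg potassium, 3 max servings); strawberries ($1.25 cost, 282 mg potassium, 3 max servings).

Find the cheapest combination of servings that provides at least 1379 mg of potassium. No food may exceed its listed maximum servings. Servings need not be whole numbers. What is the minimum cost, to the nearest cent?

$1.83

Cost per mg of potassium: spinach $0.0013, sunflower seeds $0.0014, broccoli $0.0028, strawberries $0.0044.
Take 2.82 servings of spinach: +1379.0 mg potassium for $1.83 (total $1.83, still need 0.0 mg).
Greedy by cheapest-per-mg is optimal for a single linear constraint, so the minimum cost is $1.83.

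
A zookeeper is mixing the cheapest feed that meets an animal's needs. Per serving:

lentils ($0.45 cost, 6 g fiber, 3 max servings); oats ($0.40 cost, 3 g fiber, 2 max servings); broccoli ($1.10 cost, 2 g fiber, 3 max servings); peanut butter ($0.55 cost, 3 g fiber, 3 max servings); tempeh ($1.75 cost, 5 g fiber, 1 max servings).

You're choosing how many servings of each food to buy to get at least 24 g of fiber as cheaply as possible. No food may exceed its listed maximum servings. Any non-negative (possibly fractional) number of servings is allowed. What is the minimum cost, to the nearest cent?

Cost per g of fiber: lentils $0.0750, oats $0.1333, peanut butter $0.1833, tempeh $0.3500, broccoli $0.5500.
Take 3 servings of lentils: +18.0 g fiber for $1.35 (total $1.35, still need 6.0 g).
Take 2 servings of oats: +6.0 g fiber for $0.80 (total $2.15, still need 0.0 g).
Greedy by cheapest-per-g is optimal for a single linear constraint, so the minimum cost is $2.15.

$2.15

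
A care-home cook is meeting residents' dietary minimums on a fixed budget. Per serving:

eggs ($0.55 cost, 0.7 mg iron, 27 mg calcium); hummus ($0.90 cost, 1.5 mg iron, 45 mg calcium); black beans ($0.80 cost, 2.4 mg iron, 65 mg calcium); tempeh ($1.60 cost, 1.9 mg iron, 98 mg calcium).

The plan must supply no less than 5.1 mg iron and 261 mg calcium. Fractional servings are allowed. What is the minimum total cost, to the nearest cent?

$3.21

eggs only: max(5.1/0.7, 261/27) = 9.667 servings → $5.32.
hummus only: max(5.1/1.5, 261/45) = 5.8 servings → $5.22.
black beans only: max(5.1/2.4, 261/65) = 4.015 servings → $3.21.
tempeh only: max(5.1/1.9, 261/98) = 2.684 servings → $4.29.
eggs + hummus: the both-tight solution has a negative serving — not a feasible corner.
eggs + black beans: intersection lies outside the first quadrant.
eggs + tempeh with both tight: 0.2254 servings and 2.601 servings → $4.29.
hummus + black beans: intersection lies outside the first quadrant.
hummus + tempeh with both tight: 0.06341 servings and 2.634 servings → $4.27.
black beans + tempeh with both tight: 0.03491 servings and 2.64 servings → $4.25.
The minimum over all feasible corners is $3.21.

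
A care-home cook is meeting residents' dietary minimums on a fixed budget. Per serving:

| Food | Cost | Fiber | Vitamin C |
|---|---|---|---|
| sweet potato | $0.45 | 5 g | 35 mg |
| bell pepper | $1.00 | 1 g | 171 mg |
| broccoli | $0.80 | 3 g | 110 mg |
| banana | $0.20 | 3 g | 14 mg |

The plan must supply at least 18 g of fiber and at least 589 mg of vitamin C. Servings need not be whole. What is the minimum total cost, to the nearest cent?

Minimising a linear cost over {fiber ≥ 18, vitamin C ≥ 589, servings ≥ 0} — the optimum is at a vertex, using one or two foods.
sweet potato only: max(18/5, 589/35) = 16.83 servings → $7.57.
bell pepper only: max(18/1, 589/171) = 18 servings → $18.00.
broccoli only: max(18/3, 589/110) = 6 servings → $4.80.
banana only: max(18/3, 589/14) = 42.07 servings → $8.41.
sweet potato + bell pepper with both tight: 3.035 servings and 2.823 servings → $4.19.
sweet potato + broccoli with both tight: 0.4787 servings and 5.202 servings → $4.38.
sweet potato + banana with both targets exact would need a negative amount; discard.
bell pepper + broccoli: the both-tight solution has a negative serving — not a feasible corner.
bell pepper + banana with both tight: 3.036 servings and 4.988 servings → $4.03.
broccoli + banana with both tight: 5.26 servings and 0.7396 servings → $4.36.
So the least-cost plan costs $4.03.

$4.03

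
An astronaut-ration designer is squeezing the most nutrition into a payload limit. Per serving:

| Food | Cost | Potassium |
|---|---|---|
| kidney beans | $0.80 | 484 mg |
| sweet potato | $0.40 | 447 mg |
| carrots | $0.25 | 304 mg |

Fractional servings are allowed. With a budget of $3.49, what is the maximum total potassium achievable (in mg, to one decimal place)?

Potassium per dollar: carrots 1216, sweet potato 1118, kidney beans 605.
With no serving limits, spend the whole cost allowance on carrots: $3.49 / $0.25 × 304 mg = 4243.8 mg.

4243.8 mg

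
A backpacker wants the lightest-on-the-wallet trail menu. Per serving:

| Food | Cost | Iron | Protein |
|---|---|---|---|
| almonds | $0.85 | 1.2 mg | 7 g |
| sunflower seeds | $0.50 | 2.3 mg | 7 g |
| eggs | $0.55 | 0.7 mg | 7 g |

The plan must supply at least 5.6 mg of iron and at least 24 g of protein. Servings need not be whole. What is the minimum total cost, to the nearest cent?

$1.71

For a min-cost LP with two ≥-constraints, a basic feasible solution has at most two positive variables.
almonds only: max(5.6/1.2, 24/7) = 4.667 servings → $3.97.
sunflower seeds only: max(5.6/2.3, 24/7) = 3.429 servings → $1.71.
eggs only: max(5.6/0.7, 24/7) = 8 servings → $4.40.
almonds + sunflower seeds with both tight: 2.078 servings and 1.351 servings → $2.44.
almonds + eggs: intersection lies outside the first quadrant.
sunflower seeds + eggs with both tight: 2 servings and 1.429 servings → $1.79.
Cheapest feasible corner: $1.71.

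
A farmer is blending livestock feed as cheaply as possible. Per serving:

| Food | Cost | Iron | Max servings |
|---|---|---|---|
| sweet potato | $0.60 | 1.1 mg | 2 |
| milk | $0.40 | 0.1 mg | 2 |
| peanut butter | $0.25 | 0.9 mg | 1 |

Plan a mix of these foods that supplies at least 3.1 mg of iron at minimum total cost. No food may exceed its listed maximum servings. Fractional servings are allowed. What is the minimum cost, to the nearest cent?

$1.45

Cost per mg of iron: peanut butter $0.2778, sweet potato $0.5455, milk $4.0000.
Take 1 serving of peanut butter: +0.9 mg iron for $0.25 (total $0.25, still need 2.2 mg).
Take 2 servings of sweet potato: +2.2 mg iron for $1.20 (total $1.45, still need 0.0 mg).
Filling from the cheapest source first is optimal under one linear minimum: $1.45.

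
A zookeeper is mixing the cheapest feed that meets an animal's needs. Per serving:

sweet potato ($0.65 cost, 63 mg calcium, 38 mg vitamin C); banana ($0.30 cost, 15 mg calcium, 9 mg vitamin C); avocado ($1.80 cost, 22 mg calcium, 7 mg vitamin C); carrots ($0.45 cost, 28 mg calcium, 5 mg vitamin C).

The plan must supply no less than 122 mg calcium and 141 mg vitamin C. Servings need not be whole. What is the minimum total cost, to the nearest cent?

sweet potato only: max(122/63, 141/38) = 3.711 servings → $2.41.
banana only: max(122/15, 141/9) = 15.67 servings → $4.70.
avocado only: max(122/22, 141/7) = 20.14 servings → $36.26.
carrots only: max(122/28, 141/5) = 28.2 servings → $12.69.
sweet potato + banana: intersection lies outside the first quadrant.
sweet potato + avocado: intersection lies outside the first quadrant.
sweet potato + carrots with both targets exact would need a negative amount; discard.
banana + avocado with both targets exact would need a negative amount; discard.
banana + carrots: intersection lies outside the first quadrant.
avocado + carrots: intersection lies outside the first quadrant.
Cheapest feasible corner: $2.41.

$2.41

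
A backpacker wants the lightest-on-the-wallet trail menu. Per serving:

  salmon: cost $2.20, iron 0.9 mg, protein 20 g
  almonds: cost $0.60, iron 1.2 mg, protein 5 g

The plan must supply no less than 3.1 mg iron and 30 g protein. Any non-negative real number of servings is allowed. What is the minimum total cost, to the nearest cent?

$3.39

An LP optimum is at a vertex; with two nutrient constraints at most two foods are used. Check each candidate.
salmon only: max(3.1/0.9, 30/20) = 3.444 servings → $7.58.
almonds only: max(3.1/1.2, 30/5) = 6 servings → $3.60.
salmon + almonds with both tight: 1.051 servings and 1.795 servings → $3.39.
The minimum over all feasible corners is $3.39.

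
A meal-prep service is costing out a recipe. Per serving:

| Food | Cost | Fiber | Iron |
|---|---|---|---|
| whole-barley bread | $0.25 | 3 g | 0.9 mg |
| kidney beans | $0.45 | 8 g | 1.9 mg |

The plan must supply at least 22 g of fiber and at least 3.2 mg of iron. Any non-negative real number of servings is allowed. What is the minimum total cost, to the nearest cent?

$1.24

Minimising a linear cost over {fiber ≥ 22, iron ≥ 3.2, servings ≥ 0} — the optimum is at a vertex, using one or two foods.
whole-barley bread only: max(22/3, 3.2/0.9) = 7.333 servings → $1.83.
kidney beans only: max(22/8, 3.2/1.9) = 2.75 servings → $1.24.
whole-barley bread + kidney beans: intersection lies outside the first quadrant.
The minimum over all feasible corners is $1.24.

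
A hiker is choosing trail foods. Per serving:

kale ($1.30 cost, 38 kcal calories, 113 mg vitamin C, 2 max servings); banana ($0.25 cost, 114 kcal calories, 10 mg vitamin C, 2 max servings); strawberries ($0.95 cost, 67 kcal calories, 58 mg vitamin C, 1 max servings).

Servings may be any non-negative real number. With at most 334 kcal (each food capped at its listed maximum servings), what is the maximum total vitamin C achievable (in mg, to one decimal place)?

300.8 mg

Vitamin C per kcal: kale 2.974, strawberries 0.8657, banana 0.08772.
Take 2 servings of kale: uses 76 kcal, +226.0 mg vitamin C (running total 226.0 mg).
Take 1 serving of strawberries: uses 67 kcal, +58.0 mg vitamin C (running total 284.0 mg).
Take 1.675 servings of banana: uses 191 kcal, +16.8 mg vitamin C (running total 300.8 mg).
Greedy by best ratio exhausts the calories allowance optimally: 300.8 mg.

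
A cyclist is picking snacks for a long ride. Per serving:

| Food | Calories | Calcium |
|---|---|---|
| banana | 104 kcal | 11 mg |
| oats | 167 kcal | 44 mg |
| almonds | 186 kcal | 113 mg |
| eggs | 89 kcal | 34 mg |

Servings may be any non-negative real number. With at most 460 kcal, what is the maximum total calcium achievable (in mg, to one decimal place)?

279.5 mg

Calcium per kcal: almonds 0.6075, eggs 0.382, oats 0.2635, banana 0.1058.
With no serving limits, spend the whole calories allowance on almonds: 460 kcal / 186 kcal × 113 mg = 279.5 mg.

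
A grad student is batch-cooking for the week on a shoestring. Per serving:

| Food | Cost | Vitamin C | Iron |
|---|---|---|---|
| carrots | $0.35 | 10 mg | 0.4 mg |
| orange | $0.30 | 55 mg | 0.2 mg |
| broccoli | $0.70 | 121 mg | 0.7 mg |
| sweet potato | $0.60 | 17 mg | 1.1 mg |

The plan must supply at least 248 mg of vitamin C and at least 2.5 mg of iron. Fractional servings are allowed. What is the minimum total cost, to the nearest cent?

A basic optimal solution has at most two foods positive. Try each food alone and each pair with both targets met exactly.
carrots only: max(248/10, 2.5/0.4) = 24.8 servings → $8.68.
orange only: max(248/55, 2.5/0.2) = 12.5 servings → $3.75.
broccoli only: max(248/121, 2.5/0.7) = 3.571 servings → $2.50.
sweet potato only: max(248/17, 2.5/1.1) = 14.59 servings → $8.75.
carrots + orange with both tight: 4.395 servings and 3.71 servings → $2.65.
carrots + broccoli with both tight: 3.114 servings and 1.792 servings → $2.34.
carrots + sweet potato: the both-tight solution has a negative serving — not a feasible corner.
orange + broccoli: intersection lies outside the first quadrant.
orange + sweet potato with both tight: 4.033 servings and 1.539 servings → $2.13.
broccoli + sweet potato with both tight: 1.9 servings and 1.064 servings → $1.97.
The minimum over all feasible corners is $1.97.

$1.97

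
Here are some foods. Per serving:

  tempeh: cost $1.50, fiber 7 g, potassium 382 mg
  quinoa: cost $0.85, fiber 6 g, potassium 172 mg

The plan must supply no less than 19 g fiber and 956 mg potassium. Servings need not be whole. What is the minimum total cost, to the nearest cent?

$3.84

With two linear requirements the optimum uses one or two foods; enumerate the corners.
tempeh only: max(19/7, 956/382) = 2.714 servings → $4.07.
quinoa only: max(19/6, 956/172) = 5.558 servings → $4.72.
tempeh + quinoa with both tight: 2.268 servings and 0.5202 servings → $3.84.
So the least-cost plan costs $3.84.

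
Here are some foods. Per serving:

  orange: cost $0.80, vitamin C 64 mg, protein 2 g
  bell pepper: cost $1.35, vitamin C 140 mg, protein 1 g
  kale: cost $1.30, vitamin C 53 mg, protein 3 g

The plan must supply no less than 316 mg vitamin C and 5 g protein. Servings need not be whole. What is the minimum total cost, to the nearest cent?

$3.37

This is a tiny linear program; its minimum lies at a vertex of the feasible set. List the vertices and price them.
orange only: max(316/64, 5/2) = 4.938 servings → $3.95.
bell pepper only: max(316/140, 5/1) = 5 servings → $6.75.
kale only: max(316/53, 5/3) = 5.962 servings → $7.75.
orange + bell pepper with both tight: 1.778 servings and 1.444 servings → $3.37.
orange + kale: the both-tight solution has a negative serving — not a feasible corner.
bell pepper + kale with both tight: 1.861 servings and 1.046 servings → $3.87.
So the least-cost plan costs $3.37.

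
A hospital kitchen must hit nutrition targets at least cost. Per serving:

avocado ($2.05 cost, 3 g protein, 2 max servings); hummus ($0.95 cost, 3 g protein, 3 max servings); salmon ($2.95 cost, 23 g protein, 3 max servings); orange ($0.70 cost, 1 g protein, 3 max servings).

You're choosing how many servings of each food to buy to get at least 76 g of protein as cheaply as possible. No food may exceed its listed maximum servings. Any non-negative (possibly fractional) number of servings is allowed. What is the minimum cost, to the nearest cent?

$11.07

Cost per g of protein: salmon $0.1283, hummus $0.3167, avocado $0.6833, orange $0.7000.
Take 3 servings of salmon: +69.0 g protein for $8.85 (total $8.85, still need 7.0 g).
Take 2.333 servings of hummus: +7.0 g protein for $2.22 (total $11.07, still need 0.0 g).
Filling from the cheapest source first is optimal under one linear minimum: $11.07.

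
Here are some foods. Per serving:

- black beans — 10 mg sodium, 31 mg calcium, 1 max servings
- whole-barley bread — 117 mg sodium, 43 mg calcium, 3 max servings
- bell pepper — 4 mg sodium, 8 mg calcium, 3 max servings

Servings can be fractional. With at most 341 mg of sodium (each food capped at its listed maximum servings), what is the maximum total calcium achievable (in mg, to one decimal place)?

Calcium per mg sodium: black beans 3.1, bell pepper 2, whole-barley bread 0.3675.
Take 1 serving of black beans: uses 10 mg sodium, +31.0 mg calcium (running total 31.0 mg).
Take 3 servings of bell pepper: uses 12 mg sodium, +24.0 mg calcium (running total 55.0 mg).
Take 2.726 servings of whole-barley bread: uses 319 mg sodium, +117.2 mg calcium (running total 172.2 mg).
Filling greedily by calcium-per-mg sodium is optimal for one linear limit, giving 172.2 mg.

172.2 mg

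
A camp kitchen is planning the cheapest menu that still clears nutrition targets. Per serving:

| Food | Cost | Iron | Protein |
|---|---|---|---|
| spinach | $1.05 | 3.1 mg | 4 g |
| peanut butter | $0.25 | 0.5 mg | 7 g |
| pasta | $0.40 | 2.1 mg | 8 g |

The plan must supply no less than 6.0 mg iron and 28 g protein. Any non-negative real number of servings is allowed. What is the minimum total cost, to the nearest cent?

$1.30

The cheapest plan sits at a corner of the feasible region — with two constraints it uses at most two foods.
spinach only: max(6.0/3.1, 28/4) = 7 servings → $7.35.
peanut butter only: max(6.0/0.5, 28/7) = 12 servings → $3.00.
pasta only: max(6.0/2.1, 28/8) = 3.5 servings → $1.40.
spinach + peanut butter with both tight: 1.421 servings and 3.188 servings → $2.29.
spinach + pasta: intersection lies outside the first quadrant.
peanut butter + pasta with both tight: 1.009 servings and 2.617 servings → $1.30.
So the least-cost plan costs $1.30.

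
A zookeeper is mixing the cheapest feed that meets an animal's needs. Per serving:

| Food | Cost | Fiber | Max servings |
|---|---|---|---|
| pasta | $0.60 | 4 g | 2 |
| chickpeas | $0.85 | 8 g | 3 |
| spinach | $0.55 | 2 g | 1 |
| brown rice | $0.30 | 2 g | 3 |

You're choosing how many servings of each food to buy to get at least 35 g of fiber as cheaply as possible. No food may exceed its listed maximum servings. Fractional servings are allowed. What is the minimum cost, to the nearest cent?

$4.20

Cost per g of fiber: chickpeas $0.1062, pasta $0.1500, brown rice $0.1500, spinach $0.2750.
Take 3 servings of chickpeas: +24.0 g fiber for $2.55 (total $2.55, still need 11.0 g).
Take 2 servings of pasta: +8.0 g fiber for $1.20 (total $3.75, still need 3.0 g).
Take 1.5 servings of brown rice: +3.0 g fiber for $0.45 (total $4.20, still need 0.0 g).
Filling from the cheapest source first is optimal under one linear minimum: $4.20.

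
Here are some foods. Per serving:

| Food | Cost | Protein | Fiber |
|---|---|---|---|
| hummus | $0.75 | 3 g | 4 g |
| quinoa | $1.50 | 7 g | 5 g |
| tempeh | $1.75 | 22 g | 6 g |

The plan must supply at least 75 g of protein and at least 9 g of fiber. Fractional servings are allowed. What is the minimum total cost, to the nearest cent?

$5.97

The cheapest plan sits at a corner of the feasible region — with two constraints it uses at most two foods.
hummus only: max(75/3, 9/4) = 25 servings → $18.75.
quinoa only: max(75/7, 9/5) = 10.71 servings → $16.07.
tempeh only: max(75/22, 9/6) = 3.409 servings → $5.97.
hummus + quinoa: intersection lies outside the first quadrant.
hummus + tempeh with both targets exact would need a negative amount; discard.
quinoa + tempeh with both targets exact would need a negative amount; discard.
So the least-cost plan costs $5.97.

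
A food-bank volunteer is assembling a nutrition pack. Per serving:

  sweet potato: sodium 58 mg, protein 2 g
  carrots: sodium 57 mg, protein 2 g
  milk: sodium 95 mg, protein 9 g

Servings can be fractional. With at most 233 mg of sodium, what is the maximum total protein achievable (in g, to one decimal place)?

22.1 g

Protein per mg sodium: milk 0.09474, carrots 0.03509, sweet potato 0.03448.
With no serving limits, spend the whole sodium allowance on milk: 233 mg / 95 mg × 9 g = 22.1 g.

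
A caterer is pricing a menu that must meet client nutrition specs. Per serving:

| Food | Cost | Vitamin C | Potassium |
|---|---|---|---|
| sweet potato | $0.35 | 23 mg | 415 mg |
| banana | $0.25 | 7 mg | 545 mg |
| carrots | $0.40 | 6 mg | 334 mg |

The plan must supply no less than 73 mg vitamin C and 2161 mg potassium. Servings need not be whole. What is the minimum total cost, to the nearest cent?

Minimising a linear cost over {vitamin C ≥ 73, potassium ≥ 2161, servings ≥ 0} — the optimum is at a vertex, using one or two foods.
sweet potato only: max(73/23, 2161/415) = 5.207 servings → $1.82.
banana only: max(73/7, 2161/545) = 10.43 servings → $2.61.
carrots only: max(73/6, 2161/334) = 12.17 servings → $4.87.
sweet potato + banana with both tight: 2.561 servings and 2.015 servings → $1.40.
sweet potato + carrots with both tight: 2.199 servings and 3.738 servings → $2.26.
banana + carrots: intersection lies outside the first quadrant.
The minimum over all feasible corners is $1.40.

$1.40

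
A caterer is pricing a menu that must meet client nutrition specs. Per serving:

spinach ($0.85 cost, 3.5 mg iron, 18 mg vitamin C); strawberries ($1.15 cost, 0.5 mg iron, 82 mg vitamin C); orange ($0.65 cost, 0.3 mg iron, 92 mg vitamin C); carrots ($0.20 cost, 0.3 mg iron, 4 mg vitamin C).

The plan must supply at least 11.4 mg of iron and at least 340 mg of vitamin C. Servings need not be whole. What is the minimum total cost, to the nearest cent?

$4.56

At the optimum either one food covers both requirements or two foods hit both targets exactly; no other combination can be cheaper.
spinach only: max(11.4/3.5, 340/18) = 18.89 servings → $16.06.
strawberries only: max(11.4/0.5, 340/82) = 22.8 servings → $26.22.
orange only: max(11.4/0.3, 340/92) = 38 servings → $24.70.
carrots only: max(11.4/0.3, 340/4) = 85 servings → $17.00.
spinach + strawberries with both tight: 2.751 servings and 3.542 servings → $6.41.
spinach + orange with both tight: 2.991 servings and 3.111 servings → $4.56.
spinach + carrots: intersection lies outside the first quadrant.
strawberries + orange: the both-tight solution has a negative serving — not a feasible corner.
strawberries + carrots with both tight: 2.496 servings and 33.84 servings → $9.64.
orange + carrots with both tight: 2.136 servings and 35.86 servings → $8.56.
Cheapest feasible corner: $4.56.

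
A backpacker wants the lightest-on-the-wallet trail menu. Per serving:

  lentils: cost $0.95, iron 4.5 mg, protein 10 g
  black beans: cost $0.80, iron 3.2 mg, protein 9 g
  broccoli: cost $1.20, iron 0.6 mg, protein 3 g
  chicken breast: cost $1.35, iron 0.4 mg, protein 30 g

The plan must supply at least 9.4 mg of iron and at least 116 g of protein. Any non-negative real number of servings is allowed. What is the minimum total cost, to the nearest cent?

$6.12

lentils only: max(9.4/4.5, 116/10) = 11.6 servings → $11.02.
black beans only: max(9.4/3.2, 116/9) = 12.89 servings → $10.31.
broccoli only: max(9.4/0.6, 116/3) = 38.67 servings → $46.40.
chicken breast only: max(9.4/0.4, 116/30) = 23.5 servings → $31.73.
lentils + black beans: intersection lies outside the first quadrant.
lentils + broccoli with both targets exact would need a negative amount; discard.
lentils + chicken breast with both tight: 1.798 servings and 3.267 servings → $6.12.
black beans + broccoli: the both-tight solution has a negative serving — not a feasible corner.
black beans + chicken breast with both tight: 2.55 servings and 3.102 servings → $6.23.
broccoli + chicken breast with both tight: 14.02 servings and 2.464 servings → $20.16.
Cheapest feasible corner: $6.12.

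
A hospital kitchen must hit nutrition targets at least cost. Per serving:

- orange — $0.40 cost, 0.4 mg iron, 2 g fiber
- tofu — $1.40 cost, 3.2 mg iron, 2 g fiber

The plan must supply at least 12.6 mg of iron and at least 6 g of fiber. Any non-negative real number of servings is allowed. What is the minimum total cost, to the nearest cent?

$5.51

Two binding constraints pin down two serving amounts, so the optimal mix uses at most two foods. The candidates are each food alone (scaled to the tighter of iron/fiber) and each pair with both constraints tight.
orange only: max(12.6/0.4, 6/2) = 31.5 servings → $12.60.
tofu only: max(12.6/3.2, 6/2) = 3.938 servings → $5.51.
orange + tofu: the both-tight solution has a negative serving — not a feasible corner.
So the least-cost plan costs $5.51.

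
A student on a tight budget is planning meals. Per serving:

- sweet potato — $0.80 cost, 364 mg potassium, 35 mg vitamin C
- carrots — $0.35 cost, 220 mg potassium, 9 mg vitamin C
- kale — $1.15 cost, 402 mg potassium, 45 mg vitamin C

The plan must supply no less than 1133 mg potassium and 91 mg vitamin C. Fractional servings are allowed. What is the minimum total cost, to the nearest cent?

Two binding constraints pin down two serving amounts, so the optimal mix uses at most two foods. The candidates are each food alone (scaled to the tighter of potassium/vitamin C) and each pair with both constraints tight.
sweet potato only: max(1133/364, 91/35) = 3.113 servings → $2.49.
carrots only: max(1133/220, 91/9) = 10.11 servings → $3.54.
kale only: max(1133/402, 91/45) = 2.818 servings → $3.24.
sweet potato + carrots with both tight: 2.22 servings and 1.476 servings → $2.29.
sweet potato + kale with both targets exact would need a negative amount; discard.
carrots + kale with both tight: 2.293 servings and 1.564 servings → $2.60.
Cheapest feasible corner: $2.29.

$2.29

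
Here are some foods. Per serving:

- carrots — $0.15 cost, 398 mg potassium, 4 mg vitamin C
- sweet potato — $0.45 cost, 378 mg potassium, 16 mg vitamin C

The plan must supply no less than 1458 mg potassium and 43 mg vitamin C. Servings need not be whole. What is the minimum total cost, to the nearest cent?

$1.26

Two binding constraints pin down two serving amounts, so the optimal mix uses at most two foods. The candidates are each food alone (scaled to the tighter of potassium/vitamin C) and each pair with both constraints tight.
carrots only: max(1458/398, 43/4) = 10.75 servings → $1.61.
sweet potato only: max(1458/378, 43/16) = 3.857 servings → $1.74.
carrots + sweet potato with both tight: 1.457 servings and 2.323 servings → $1.26.
Cheapest feasible corner: $1.26.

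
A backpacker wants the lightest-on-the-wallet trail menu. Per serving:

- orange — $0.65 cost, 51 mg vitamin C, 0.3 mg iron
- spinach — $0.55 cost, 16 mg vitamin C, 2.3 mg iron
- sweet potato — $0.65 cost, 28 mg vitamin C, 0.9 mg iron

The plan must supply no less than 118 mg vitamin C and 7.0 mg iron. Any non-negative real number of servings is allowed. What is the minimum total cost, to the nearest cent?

$2.49

Check every corner: each single food scaled to meet both minima, and each pair solved so both constraints bind.
orange only: max(118/51, 7.0/0.3) = 23.33 servings → $15.17.
spinach only: max(118/16, 7.0/2.3) = 7.375 servings → $4.06.
sweet potato only: max(118/28, 7.0/0.9) = 7.778 servings → $5.06.
orange + spinach with both tight: 1.417 servings and 2.859 servings → $2.49.
orange + sweet potato: the both-tight solution has a negative serving — not a feasible corner.
spinach + sweet potato with both tight: 1.796 servings and 3.188 servings → $3.06.
Cheapest feasible corner: $2.49.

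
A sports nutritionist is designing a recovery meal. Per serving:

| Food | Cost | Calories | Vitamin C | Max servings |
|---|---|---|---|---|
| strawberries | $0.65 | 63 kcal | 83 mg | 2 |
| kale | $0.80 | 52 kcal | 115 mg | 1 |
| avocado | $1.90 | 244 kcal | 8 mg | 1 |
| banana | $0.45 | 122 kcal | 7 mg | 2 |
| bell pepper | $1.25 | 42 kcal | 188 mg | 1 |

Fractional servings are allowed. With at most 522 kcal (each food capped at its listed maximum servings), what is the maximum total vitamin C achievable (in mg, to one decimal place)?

484.9 mg

Vitamin C per kcal: bell pepper 4.476, kale 2.212, strawberries 1.317, banana 0.05738, avocado 0.03279.
Take 1 serving of bell pepper: uses 42 kcal, +188.0 mg vitamin C (running total 188.0 mg).
Take 1 serving of kale: uses 52 kcal, +115.0 mg vitamin C (running total 303.0 mg).
Take 2 servings of strawberries: uses 126 kcal, +166.0 mg vitamin C (running total 469.0 mg).
Take 2 servings of banana: uses 244 kcal, +14.0 mg vitamin C (running total 483.0 mg).
Take 0.2377 servings of avocado: uses 58 kcal, +1.9 mg vitamin C (running total 484.9 mg).
Filling greedily by vitamin C-per-kcal is optimal for one linear limit, giving 484.9 mg.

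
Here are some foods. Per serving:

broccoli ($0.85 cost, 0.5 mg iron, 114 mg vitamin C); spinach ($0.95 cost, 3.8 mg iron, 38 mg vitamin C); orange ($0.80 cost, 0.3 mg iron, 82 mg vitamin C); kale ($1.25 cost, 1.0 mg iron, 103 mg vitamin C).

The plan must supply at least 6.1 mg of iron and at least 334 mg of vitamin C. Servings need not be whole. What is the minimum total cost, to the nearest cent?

This is a tiny linear program; its minimum lies at a vertex of the feasible set. List the vertices and price them.
broccoli only: max(6.1/0.5, 334/114) = 12.2 servings → $10.37.
spinach only: max(6.1/3.8, 334/38) = 8.789 servings → $8.35.
orange only: max(6.1/0.3, 334/82) = 20.33 servings → $16.27.
kale only: max(6.1/1.0, 334/103) = 6.1 servings → $7.62.
broccoli + spinach with both tight: 2.505 servings and 1.276 servings → $3.34.
broccoli + orange with both targets exact would need a negative amount; discard.
broccoli + kale: intersection lies outside the first quadrant.
spinach + orange with both tight: 1.332 servings and 3.456 servings → $4.03.
spinach + kale with both tight: 0.8328 servings and 2.935 servings → $4.46.
orange + kale: the both-tight solution has a negative serving — not a feasible corner.
Cheapest feasible corner: $3.34.

$3.34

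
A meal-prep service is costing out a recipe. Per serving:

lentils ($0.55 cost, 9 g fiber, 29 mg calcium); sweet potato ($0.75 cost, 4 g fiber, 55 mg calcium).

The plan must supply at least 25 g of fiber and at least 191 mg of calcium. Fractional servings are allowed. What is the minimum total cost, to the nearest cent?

For a min-cost LP with two ≥-constraints, a basic feasible solution has at most two positive variables.
lentils only: max(25/9, 191/29) = 6.586 servings → $3.62.
sweet potato only: max(25/4, 191/55) = 6.25 servings → $4.69.
lentils + sweet potato with both tight: 1.612 servings and 2.623 servings → $2.85.
The minimum over all feasible corners is $2.85.

$2.85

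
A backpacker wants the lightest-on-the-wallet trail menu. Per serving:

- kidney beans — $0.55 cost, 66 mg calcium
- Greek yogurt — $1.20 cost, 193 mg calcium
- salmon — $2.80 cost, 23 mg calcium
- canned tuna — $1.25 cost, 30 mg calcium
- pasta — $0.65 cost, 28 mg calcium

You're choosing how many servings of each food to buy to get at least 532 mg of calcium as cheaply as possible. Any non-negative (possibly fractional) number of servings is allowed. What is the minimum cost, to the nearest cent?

$3.31

Cost per mg of calcium: Greek yogurt $0.0062, kidney beans $0.0083, pasta $0.0232, canned tuna $0.0417, salmon $0.1217.
With no serving limits, use only Greek yogurt: 532 mg / 193 mg = 2.756 servings × $1.20 = $3.31.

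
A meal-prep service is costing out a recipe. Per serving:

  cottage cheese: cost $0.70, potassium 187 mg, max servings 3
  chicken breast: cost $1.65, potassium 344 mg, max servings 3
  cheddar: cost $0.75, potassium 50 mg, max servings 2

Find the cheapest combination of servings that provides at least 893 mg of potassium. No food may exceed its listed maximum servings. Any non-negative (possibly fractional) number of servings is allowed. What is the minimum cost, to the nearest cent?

$3.69

Cost per mg of potassium: cottage cheese $0.0037, chicken breast $0.0048, cheddar $0.0150.
Take 3 servings of cottage cheese: +561.0 mg potassium for $2.10 (total $2.10, still need 332.0 mg).
Take 0.9651 servings of chicken breast: +332.0 mg potassium for $1.59 (total $3.69, still need 0.0 mg).
Greedy by cheapest-per-mg is optimal for a single linear constraint, so the minimum cost is $3.69.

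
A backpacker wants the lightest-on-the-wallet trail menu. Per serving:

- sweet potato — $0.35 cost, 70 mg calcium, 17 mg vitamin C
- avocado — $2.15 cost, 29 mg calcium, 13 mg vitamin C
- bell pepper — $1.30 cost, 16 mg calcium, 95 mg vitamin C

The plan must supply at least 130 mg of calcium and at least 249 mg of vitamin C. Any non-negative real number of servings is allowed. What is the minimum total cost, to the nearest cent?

The cheapest plan sits at a corner of the feasible region — with two constraints it uses at most two foods.
sweet potato only: max(130/70, 249/17) = 14.65 servings → $5.13.
avocado only: max(130/29, 249/13) = 19.15 servings → $41.18.
bell pepper only: max(130/16, 249/95) = 8.125 servings → $10.56.
sweet potato + avocado with both targets exact would need a negative amount; discard.
sweet potato + bell pepper with both tight: 1.312 servings and 2.386 servings → $3.56.
avocado + bell pepper with both tight: 3.285 servings and 2.172 servings → $9.89.
The minimum over all feasible corners is $3.56.

$3.56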